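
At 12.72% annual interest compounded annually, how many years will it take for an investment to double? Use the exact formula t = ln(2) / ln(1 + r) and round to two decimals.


Doubling condition: (1 + r)^t = 2
Take ln of both sides: t × ln(1 + r) = ln(2)
t = ln(2) / ln(1 + r)
t = 0.693147 / 0.119737
t = 5.79

t = ln(2) / ln(1 + r) = 5.79 years


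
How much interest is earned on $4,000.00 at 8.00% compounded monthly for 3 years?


Compound interest earned = final amount − principal.
A = P(1 + r/n)^(nt) = $4,000.00 × (1 + 0.08/12)^(12 × 3) = $5,080.95
Interest = A − P = $5,080.95 − $4,000.00 = $1,080.95

Interest = A - P = $1,080.95


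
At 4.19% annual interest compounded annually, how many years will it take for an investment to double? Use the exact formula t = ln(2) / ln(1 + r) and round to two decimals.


Doubling condition: (1 + r)^t = 2
Take ln of both sides: t × ln(1 + r) = ln(2)
t = ln(2) / ln(1 + r)
t = 0.693147 / 0.041046
t = 16.89

t = ln(2) / ln(1 + r) = 16.89 years


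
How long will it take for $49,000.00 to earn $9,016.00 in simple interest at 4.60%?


Rearrange the simple interest formula for t:
I = P × r × t  ⇒  t = I / (P × r)
t = $9,016.00 / ($49,000.00 × 0.046)
t = 4

t = I/(P×r) = 4 years


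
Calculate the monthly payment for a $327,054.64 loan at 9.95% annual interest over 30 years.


Loan payment formula: PMT = PV × r / (1 − (1 + r)^(−n))
Monthly rate r = 0.0995/12 ≈ 0.00829167, n = 360 months
Denominator: 1 − (1 + 0.0995/12)^(−360) = 0.948835
PMT = $327,054.64 × (0.0995/12) / 0.948835
PMT = $2,858.06 per month

PMT = PV × r / (1-(1+r)^(-n)) = $2,858.06/month


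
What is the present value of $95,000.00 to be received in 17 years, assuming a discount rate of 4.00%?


Present value formula: PV = FV / (1 + r)^t
PV = $95,000.00 / (1 + 0.04)^17
PV = $95,000.00 / 1.9479005
PV = $48,770.46

PV = FV / (1 + r)^t = $48,770.46


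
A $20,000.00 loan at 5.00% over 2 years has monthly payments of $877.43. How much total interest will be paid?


Total paid over the life of the loan = PMT × n.
Total paid = $877.43 × 24 = $21,058.32
Total interest = total paid − principal = $21,058.32 − $20,000.00 = $1,058.32

Total interest = (PMT × n) - PV = $1,058.32


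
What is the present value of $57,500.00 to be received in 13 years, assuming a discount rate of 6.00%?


Present value formula: PV = FV / (1 + r)^t
PV = $57,500.00 / (1 + 0.06)^13
PV = $57,500.00 / 2.1329283
PV = $26,958.24

PV = FV / (1 + r)^t = $26,958.24


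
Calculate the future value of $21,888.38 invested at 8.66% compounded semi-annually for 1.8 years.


Compound interest formula: A = P(1 + r/n)^(nt)
A = $21,888.38 × (1 + 0.0866/2)^(2 × 1.8)
Growth factor: (1 + 0.0866/2)^3.6 = 1.1648584
A = $21,888.38 × 1.1648584
A = $25,496.86

A = P(1 + r/n)^(nt) = $25,496.86


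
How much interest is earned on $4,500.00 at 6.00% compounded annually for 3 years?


Compound interest earned = final amount − principal.
A = P(1 + r/n)^(nt) = $4,500.00 × (1 + 0.06/1)^(1 × 3) = $5,359.57
Interest = A − P = $5,359.57 − $4,500.00 = $859.57

Interest = A - P = $859.57


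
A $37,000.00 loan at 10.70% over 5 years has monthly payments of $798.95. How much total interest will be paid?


Total paid over the life of the loan = PMT × n.
Total paid = $798.95 × 60 = $47,937.00
Total interest = total paid − principal = $47,937.00 − $37,000.00 = $10,937.00

Total interest = (PMT × n) - PV = $10,937.00


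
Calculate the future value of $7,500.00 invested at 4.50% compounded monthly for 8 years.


Compound interest formula: A = P(1 + r/n)^(nt)
A = $7,500.00 × (1 + 0.045/12)^(12 × 8)
Growth factor: (1 + 0.045/12)^96 = 1.43236465
A = $7,500.00 × 1.43236465
A = $10,742.73

A = P(1 + r/n)^(nt) = $10,742.73


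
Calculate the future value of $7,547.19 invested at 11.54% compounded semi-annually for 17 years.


Compound interest formula: A = P(1 + r/n)^(nt)
A = $7,547.19 × (1 + 0.1154/2)^(2 × 17)
Growth factor: (1 + 0.1154/2)^34 = 6.734807
A = $7,547.19 × 6.734807
A = $50,828.87

A = P(1 + r/n)^(nt) = $50,828.87


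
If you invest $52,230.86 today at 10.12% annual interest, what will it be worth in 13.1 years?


Future value formula: FV = PV × (1 + r)^t
FV = $52,230.86 × (1 + 0.1012)^13.1
FV = $52,230.86 × 3.5354708
FV = $184,660.68

FV = PV × (1 + r)^t = $184,660.68


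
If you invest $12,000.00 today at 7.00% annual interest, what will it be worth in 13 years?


Future value formula: FV = PV × (1 + r)^t
FV = $12,000.00 × (1 + 0.07)^13
FV = $12,000.00 × 2.409845
FV = $28,918.14

FV = PV × (1 + r)^t = $28,918.14


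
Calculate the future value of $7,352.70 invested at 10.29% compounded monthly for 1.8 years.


Compound interest formula: A = P(1 + r/n)^(nt)
A = $7,352.70 × (1 + 0.1029/12)^(12 × 1.8)
Growth factor: (1 + 0.1029/12)^21.6 = 1.2025333
A = $7,352.70 × 1.2025333
A = $8,841.87

A = P(1 + r/n)^(nt) = $8,841.87


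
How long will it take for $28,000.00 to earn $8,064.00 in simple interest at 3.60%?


Rearrange the simple interest formula for t:
I = P × r × t  ⇒  t = I / (P × r)
t = $8,064.00 / ($28,000.00 × 0.036)
t = 8

t = I/(P×r) = 8 years


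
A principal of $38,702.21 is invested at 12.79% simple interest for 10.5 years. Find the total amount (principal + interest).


Total amount formula: A = P(1 + rt) = P + P·r·t
Interest: I = P × r × t = $38,702.21 × 0.1279 × 10.5 = $51,975.13
A = P + I = $38,702.21 + $51,975.13 = $90,677.34

A = P + I = P(1 + rt) = $90,677.34


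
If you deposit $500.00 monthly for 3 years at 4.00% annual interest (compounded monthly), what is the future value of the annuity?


Future value of an ordinary annuity: FV = PMT × ((1 + r)^n − 1) / r
Monthly rate r = 0.04/12 ≈ 0.00333333, n = 36
FV = $500.00 × ((1 + 0.04/12)^36 − 1) / (0.04/12)
FV = $500.00 × 38.181562
FV = $19,090.78

FV = PMT × ((1+r)^n - 1)/r = $19,090.78


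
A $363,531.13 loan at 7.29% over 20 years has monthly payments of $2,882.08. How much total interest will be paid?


Total paid over the life of the loan = PMT × n.
Total paid = $2,882.08 × 240 = $691,699.20
Total interest = total paid − principal = $691,699.20 − $363,531.13 = $328,168.07

Total interest = (PMT × n) - PV = $328,168.07


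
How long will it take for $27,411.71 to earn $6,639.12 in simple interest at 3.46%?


Rearrange the simple interest formula for t:
I = P × r × t  ⇒  t = I / (P × r)
t = $6,639.12 / ($27,411.71 × 0.0346)
t = 7

t = I/(P×r) = 7 years


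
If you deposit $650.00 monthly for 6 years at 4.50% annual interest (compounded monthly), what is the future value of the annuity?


Future value of an ordinary annuity: FV = PMT × ((1 + r)^n − 1) / r
Monthly rate r = 0.045/12 = 0.00375, n = 72
FV = $650.00 × ((1 + 0.045/12)^72 − 1) / (0.045/12)
FV = $650.00 × 82.480827
FV = $53,612.54

FV = PMT × ((1+r)^n - 1)/r = $53,612.54


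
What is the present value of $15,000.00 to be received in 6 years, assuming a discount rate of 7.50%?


Present value formula: PV = FV / (1 + r)^t
PV = $15,000.00 / (1 + 0.075)^6
PV = $15,000.00 / 1.543302
PV = $9,719.42

PV = FV / (1 + r)^t = $9,719.42


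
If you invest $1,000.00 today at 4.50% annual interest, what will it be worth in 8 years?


Future value formula: FV = PV × (1 + r)^t
FV = $1,000.00 × (1 + 0.045)^8
FV = $1,000.00 × 1.422101
FV = $1,422.10

FV = PV × (1 + r)^t = $1,422.10


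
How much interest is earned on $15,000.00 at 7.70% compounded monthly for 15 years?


Compound interest earned = final amount − principal.
A = P(1 + r/n)^(nt) = $15,000.00 × (1 + 0.077/12)^(12 × 15) = $47,435.00
Interest = A − P = $47,435.00 − $15,000.00 = $32,435.00

Interest = A - P = $32,435.00


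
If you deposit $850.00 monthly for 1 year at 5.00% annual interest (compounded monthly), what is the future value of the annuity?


Future value of an ordinary annuity: FV = PMT × ((1 + r)^n − 1) / r
Monthly rate r = 0.05/12 ≈ 0.00416667, n = 12
FV = $850.00 × ((1 + 0.05/12)^12 − 1) / (0.05/12)
FV = $850.00 × 12.278855
FV = $10,437.03

FV = PMT × ((1+r)^n - 1)/r = $10,437.03


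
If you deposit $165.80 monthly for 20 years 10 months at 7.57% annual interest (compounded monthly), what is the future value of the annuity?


Future value of an ordinary annuity: FV = PMT × ((1 + r)^n − 1) / r
Monthly rate r = 0.0757/12 ≈ 0.00630833, n = 250
FV = $165.80 × ((1 + 0.0757/12)^250 − 1) / (0.0757/12)
FV = $165.80 × 605.056195
FV = $100,318.32

FV = PMT × ((1+r)^n - 1)/r = $100,318.32


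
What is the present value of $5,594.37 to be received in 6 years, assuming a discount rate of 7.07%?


Present value formula: PV = FV / (1 + r)^t
PV = $5,594.37 / (1 + 0.0707)^6
PV = $5,594.37 / 1.506631
PV = $3,713.17

PV = FV / (1 + r)^t = $3,713.17


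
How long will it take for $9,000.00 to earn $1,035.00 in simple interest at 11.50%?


Rearrange the simple interest formula for t:
I = P × r × t  ⇒  t = I / (P × r)
t = $1,035.00 / ($9,000.00 × 0.115)
t = 1

t = I/(P×r) = 1 year


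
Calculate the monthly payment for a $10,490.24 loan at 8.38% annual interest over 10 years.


Loan payment formula: PMT = PV × r / (1 − (1 + r)^(−n))
Monthly rate r = 0.0838/12 ≈ 0.00698333, n = 120 months
Denominator: 1 − (1 + 0.0838/12)^(−120) = 0.566163
PMT = $10,490.24 × (0.0838/12) / 0.566163
PMT = $129.39 per month

PMT = PV × r / (1-(1+r)^(-n)) = $129.39/month


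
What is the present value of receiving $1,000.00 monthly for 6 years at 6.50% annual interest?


Present value of an ordinary annuity: PV = PMT × (1 − (1 + r)^(−n)) / r
Monthly rate r = 0.065/12 ≈ 0.00541667, n = 72
PV = $1,000.00 × (1 − (1 + 0.065/12)^(−72)) / (0.065/12)
PV = $1,000.00 × 59.488649
PV = $59,488.65

PV = PMT × (1-(1+r)^(-n))/r = $59,488.65


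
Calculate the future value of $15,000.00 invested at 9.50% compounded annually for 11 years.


Compound interest formula: A = P(1 + r/n)^(nt)
A = $15,000.00 × (1 + 0.095/1)^(1 × 11)
Growth factor: (1 + 0.095/1)^11 = 2.7136592
A = $15,000.00 × 2.7136592
A = $40,704.89

A = P(1 + r/n)^(nt) = $40,704.89


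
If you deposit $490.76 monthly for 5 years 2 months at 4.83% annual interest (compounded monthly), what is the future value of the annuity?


Future value of an ordinary annuity: FV = PMT × ((1 + r)^n − 1) / r
Monthly rate r = 0.0483/12 = 0.004025, n = 62
FV = $490.76 × ((1 + 0.0483/12)^62 − 1) / (0.0483/12)
FV = $490.76 × 70.262124
FV = $34,481.84

FV = PMT × ((1+r)^n - 1)/r = $34,481.84


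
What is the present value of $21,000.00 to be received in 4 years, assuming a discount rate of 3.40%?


Present value formula: PV = FV / (1 + r)^t
PV = $21,000.00 / (1 + 0.034)^4
PV = $21,000.00 / 1.143095
PV = $18,371.18

PV = FV / (1 + r)^t = $18,371.18


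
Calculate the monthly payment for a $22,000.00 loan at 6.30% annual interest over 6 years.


Loan payment formula: PMT = PV × r / (1 − (1 + r)^(−n))
Monthly rate r = 0.063/12 = 0.00525, n = 72 months
Denominator: 1 − (1 + 0.063/12)^(−72) = 0.314092
PMT = $22,000.00 × (0.063/12) / 0.314092
PMT = $367.73 per month

PMT = PV × r / (1-(1+r)^(-n)) = $367.73/month


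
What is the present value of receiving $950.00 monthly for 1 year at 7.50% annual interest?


Present value of an ordinary annuity: PV = PMT × (1 − (1 + r)^(−n)) / r
Monthly rate r = 0.075/12 = 0.00625, n = 12
PV = $950.00 × (1 − (1 + 0.075/12)^(−12)) / (0.075/12)
PV = $950.00 × 11.526392
PV = $10,950.07

PV = PMT × (1-(1+r)^(-n))/r = $10,950.07


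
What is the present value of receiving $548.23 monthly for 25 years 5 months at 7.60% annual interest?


Present value of an ordinary annuity: PV = PMT × (1 − (1 + r)^(−n)) / r
Monthly rate r = 0.076/12 ≈ 0.00633333, n = 305
PV = $548.23 × (1 − (1 + 0.076/12)^(−305)) / (0.076/12)
PV = $548.23 × 134.874973
PV = $73,942.51

PV = PMT × (1-(1+r)^(-n))/r = $73,942.51


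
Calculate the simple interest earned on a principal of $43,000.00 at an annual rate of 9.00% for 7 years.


Simple interest formula: I = P × r × t
I = $43,000.00 × 0.09 × 7
I = $27,090.00

I = P × r × t = $27,090.00


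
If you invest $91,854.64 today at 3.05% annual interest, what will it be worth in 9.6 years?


Future value formula: FV = PV × (1 + r)^t
FV = $91,854.64 × (1 + 0.0305)^9.6
FV = $91,854.64 × 1.3343224
FV = $122,563.70

FV = PV × (1 + r)^t = $122,563.70


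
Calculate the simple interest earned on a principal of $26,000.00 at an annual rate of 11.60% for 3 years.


Simple interest formula: I = P × r × t
I = $26,000.00 × 0.116 × 3
I = $9,048.00

I = P × r × t = $9,048.00


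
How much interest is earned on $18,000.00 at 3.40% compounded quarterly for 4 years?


Compound interest earned = final amount − principal.
A = P(1 + r/n)^(nt) = $18,000.00 × (1 + 0.034/4)^(4 × 4) = $20,610.42
Interest = A − P = $20,610.42 − $18,000.00 = $2,610.42

Interest = A - P = $2,610.42


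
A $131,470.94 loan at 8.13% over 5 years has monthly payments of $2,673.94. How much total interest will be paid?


Total paid over the life of the loan = PMT × n.
Total paid = $2,673.94 × 60 = $160,436.40
Total interest = total paid − principal = $160,436.40 − $131,470.94 = $28,965.46

Total interest = (PMT × n) - PV = $28,965.46


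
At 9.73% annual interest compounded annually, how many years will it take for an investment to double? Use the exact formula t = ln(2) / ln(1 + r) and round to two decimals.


Doubling condition: (1 + r)^t = 2
Take ln of both sides: t × ln(1 + r) = ln(2)
t = ln(2) / ln(1 + r)
t = 0.693147 / 0.0928526
t = 7.47

t = ln(2) / ln(1 + r) = 7.47 years


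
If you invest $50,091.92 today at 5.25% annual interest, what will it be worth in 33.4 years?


Future value formula: FV = PV × (1 + r)^t
FV = $50,091.92 × (1 + 0.0525)^33.4
FV = $50,091.92 × 5.52355001
FV = $276,685.23

FV = PV × (1 + r)^t = $276,685.23


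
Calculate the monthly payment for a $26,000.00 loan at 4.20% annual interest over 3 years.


Loan payment formula: PMT = PV × r / (1 − (1 + r)^(−n))
Monthly rate r = 0.042/12 = 0.0035, n = 36 months
Denominator: 1 − (1 + 0.042/12)^(−36) = 0.118191
PMT = $26,000.00 × (0.042/12) / 0.118191
PMT = $769.94 per month

PMT = PV × r / (1-(1+r)^(-n)) = $769.94/month


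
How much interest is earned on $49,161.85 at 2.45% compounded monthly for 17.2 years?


Compound interest earned = final amount − principal.
A = P(1 + r/n)^(nt) = $49,161.85 × (1 + 0.0245/12)^(12 × 17.2) = $74,895.09
Interest = A − P = $74,895.09 − $49,161.85 = $25,733.24

Interest = A - P = $25,733.24


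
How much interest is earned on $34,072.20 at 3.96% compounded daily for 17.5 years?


Compound interest earned = final amount − principal.
A = P(1 + r/n)^(nt) = $34,072.20 × (1 + 0.0396/365)^(365 × 17.5) = $68,131.81
Interest = A − P = $68,131.81 − $34,072.20 = $34,059.61

Interest = A - P = $34,059.61


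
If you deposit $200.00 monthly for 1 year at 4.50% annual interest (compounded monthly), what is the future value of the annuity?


Future value of an ordinary annuity: FV = PMT × ((1 + r)^n − 1) / r
Monthly rate r = 0.045/12 = 0.00375, n = 12
FV = $200.00 × ((1 + 0.045/12)^12 − 1) / (0.045/12)
FV = $200.00 × 12.250620
FV = $2,450.12

FV = PMT × ((1+r)^n - 1)/r = $2,450.12


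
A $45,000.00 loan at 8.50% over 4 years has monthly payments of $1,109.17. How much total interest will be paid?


Total paid over the life of the loan = PMT × n.
Total paid = $1,109.17 × 48 = $53,240.16
Total interest = total paid − principal = $53,240.16 − $45,000.00 = $8,240.16

Total interest = (PMT × n) - PV = $8,240.16


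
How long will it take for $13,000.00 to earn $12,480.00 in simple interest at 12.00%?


Rearrange the simple interest formula for t:
I = P × r × t  ⇒  t = I / (P × r)
t = $12,480.00 / ($13,000.00 × 0.12)
t = 8

t = I/(P×r) = 8 years


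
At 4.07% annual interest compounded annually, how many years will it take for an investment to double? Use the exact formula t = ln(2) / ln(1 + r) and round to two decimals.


Doubling condition: (1 + r)^t = 2
Take ln of both sides: t × ln(1 + r) = ln(2)
t = ln(2) / ln(1 + r)
t = 0.693147 / 0.039894
t = 17.37

t = ln(2) / ln(1 + r) = 17.37 years


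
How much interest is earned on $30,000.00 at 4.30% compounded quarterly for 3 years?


Compound interest earned = final amount − principal.
A = P(1 + r/n)^(nt) = $30,000.00 × (1 + 0.043/4)^(4 × 3) = $34,107.21
Interest = A − P = $34,107.21 − $30,000.00 = $4,107.21

Interest = A - P = $4,107.21


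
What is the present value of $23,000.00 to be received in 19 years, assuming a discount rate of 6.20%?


Present value formula: PV = FV / (1 + r)^t
PV = $23,000.00 / (1 + 0.062)^19
PV = $23,000.00 / 3.135926
PV = $7,334.36

PV = FV / (1 + r)^t = $7,334.36


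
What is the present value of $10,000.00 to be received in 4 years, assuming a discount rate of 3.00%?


Present value formula: PV = FV / (1 + r)^t
PV = $10,000.00 / (1 + 0.03)^4
PV = $10,000.00 / 1.125509
PV = $8,884.87

PV = FV / (1 + r)^t = $8,884.87


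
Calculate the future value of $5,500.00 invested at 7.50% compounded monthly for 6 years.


Compound interest formula: A = P(1 + r/n)^(nt)
A = $5,500.00 × (1 + 0.075/12)^(12 × 6)
Growth factor: (1 + 0.075/12)^72 = 1.5661174
A = $5,500.00 × 1.5661174
A = $8,613.65

A = P(1 + r/n)^(nt) = $8,613.65


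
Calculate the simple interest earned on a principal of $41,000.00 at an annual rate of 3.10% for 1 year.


Simple interest formula: I = P × r × t
I = $41,000.00 × 0.031 × 1
I = $1,271.00

I = P × r × t = $1,271.00


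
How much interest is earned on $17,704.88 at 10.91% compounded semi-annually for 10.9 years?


Compound interest earned = final amount − principal.
A = P(1 + r/n)^(nt) = $17,704.88 × (1 + 0.1091/2)^(2 × 10.9) = $56,358.24
Interest = A − P = $56,358.24 − $17,704.88 = $38,653.36

Interest = A - P = $38,653.36


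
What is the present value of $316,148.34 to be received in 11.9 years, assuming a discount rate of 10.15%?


Present value formula: PV = FV / (1 + r)^t
PV = $316,148.34 / (1 + 0.1015)^11.9
PV = $316,148.34 / 3.1594797
PV = $100,063.42

PV = FV / (1 + r)^t = $100,063.42


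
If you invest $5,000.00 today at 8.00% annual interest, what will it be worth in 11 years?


Future value formula: FV = PV × (1 + r)^t
FV = $5,000.00 × (1 + 0.08)^11
FV = $5,000.00 × 2.331638997
FV = $11,658.19

FV = PV × (1 + r)^t = $11,658.19


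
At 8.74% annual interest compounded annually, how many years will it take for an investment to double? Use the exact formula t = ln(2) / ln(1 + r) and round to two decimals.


Doubling condition: (1 + r)^t = 2
Take ln of both sides: t × ln(1 + r) = ln(2)
t = ln(2) / ln(1 + r)
t = 0.693147 / 0.083790
t = 8.27

t = ln(2) / ln(1 + r) = 8.27 years


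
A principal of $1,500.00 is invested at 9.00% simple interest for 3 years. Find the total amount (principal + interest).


Total amount formula: A = P(1 + rt) = P + P·r·t
Interest: I = P × r × t = $1,500.00 × 0.09 × 3 = $405.00
A = P + I = $1,500.00 + $405.00 = $1,905.00

A = P + I = P(1 + rt) = $1,905.00


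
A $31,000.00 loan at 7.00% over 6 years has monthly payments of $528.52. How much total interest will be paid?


Total paid over the life of the loan = PMT × n.
Total paid = $528.52 × 72 = $38,053.44
Total interest = total paid − principal = $38,053.44 − $31,000.00 = $7,053.44

Total interest = (PMT × n) - PV = $7,053.44


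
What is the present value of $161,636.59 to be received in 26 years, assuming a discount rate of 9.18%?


Present value formula: PV = FV / (1 + r)^t
PV = $161,636.59 / (1 + 0.0918)^26
PV = $161,636.59 / 9.811160
PV = $16,474.77

PV = FV / (1 + r)^t = $16,474.77


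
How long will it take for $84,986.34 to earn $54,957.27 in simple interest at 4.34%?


Rearrange the simple interest formula for t:
I = P × r × t  ⇒  t = I / (P × r)
t = $54,957.27 / ($84,986.34 × 0.0434)
t = 14.9

t = I/(P×r) = 14.9 years


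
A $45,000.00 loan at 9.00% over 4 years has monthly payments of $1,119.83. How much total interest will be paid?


Total paid over the life of the loan = PMT × n.
Total paid = $1,119.83 × 48 = $53,751.84
Total interest = total paid − principal = $53,751.84 − $45,000.00 = $8,751.84

Total interest = (PMT × n) - PV = $8,751.84


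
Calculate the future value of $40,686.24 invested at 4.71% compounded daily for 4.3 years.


Compound interest formula: A = P(1 + r/n)^(nt)
A = $40,686.24 × (1 + 0.0471/365)^(365 × 4.3)
Growth factor: (1 + 0.0471/365)^1569.5 = 1.2244808
A = $40,686.24 × 1.2244808
A = $49,819.52

A = P(1 + r/n)^(nt) = $49,819.52


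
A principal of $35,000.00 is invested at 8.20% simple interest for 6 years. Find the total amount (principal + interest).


Total amount formula: A = P(1 + rt) = P + P·r·t
Interest: I = P × r × t = $35,000.00 × 0.082 × 6 = $17,220.00
A = P + I = $35,000.00 + $17,220.00 = $52,220.00

A = P + I = P(1 + rt) = $52,220.00


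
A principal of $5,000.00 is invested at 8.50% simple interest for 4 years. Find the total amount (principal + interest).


Total amount formula: A = P(1 + rt) = P + P·r·t
Interest: I = P × r × t = $5,000.00 × 0.085 × 4 = $1,700.00
A = P + I = $5,000.00 + $1,700.00 = $6,700.00

A = P + I = P(1 + rt) = $6,700.00


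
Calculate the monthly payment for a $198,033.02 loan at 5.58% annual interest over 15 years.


Loan payment formula: PMT = PV × r / (1 − (1 + r)^(−n))
Monthly rate r = 0.0558/12 = 0.00465, n = 180 months
Denominator: 1 − (1 + 0.0558/12)^(−180) = 0.566152
PMT = $198,033.02 × (0.0558/12) / 0.566152
PMT = $1,626.51 per month

PMT = PV × r / (1-(1+r)^(-n)) = $1,626.51/month


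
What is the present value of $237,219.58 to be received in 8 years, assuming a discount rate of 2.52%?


Present value formula: PV = FV / (1 + r)^t
PV = $237,219.58 / (1 + 0.0252)^8
PV = $237,219.58 / 1.2203061
PV = $194,393.51

PV = FV / (1 + r)^t = $194,393.51


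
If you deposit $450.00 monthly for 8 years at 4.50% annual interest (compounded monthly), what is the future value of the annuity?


Future value of an ordinary annuity: FV = PMT × ((1 + r)^n − 1) / r
Monthly rate r = 0.045/12 = 0.00375, n = 96
FV = $450.00 × ((1 + 0.045/12)^96 − 1) / (0.045/12)
FV = $450.00 × 115.297241
FV = $51,883.76

FV = PMT × ((1+r)^n - 1)/r = $51,883.76


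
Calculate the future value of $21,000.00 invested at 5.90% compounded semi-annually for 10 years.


Compound interest formula: A = P(1 + r/n)^(nt)
A = $21,000.00 × (1 + 0.059/2)^(2 × 10)
Growth factor: (1 + 0.059/2)^20 = 1.7886568
A = $21,000.00 × 1.7886568
A = $37,561.79

A = P(1 + r/n)^(nt) = $37,561.79


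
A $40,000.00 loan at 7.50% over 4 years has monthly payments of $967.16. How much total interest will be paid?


Total paid over the life of the loan = PMT × n.
Total paid = $967.16 × 48 = $46,423.68
Total interest = total paid − principal = $46,423.68 − $40,000.00 = $6,423.68

Total interest = (PMT × n) - PV = $6,423.68


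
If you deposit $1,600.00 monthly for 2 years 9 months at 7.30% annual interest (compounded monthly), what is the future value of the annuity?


Future value of an ordinary annuity: FV = PMT × ((1 + r)^n − 1) / r
Monthly rate r = 0.073/12 ≈ 0.00608333, n = 33
FV = $1,600.00 × ((1 + 0.073/12)^33 − 1) / (0.073/12)
FV = $1,600.00 × 36.423457
FV = $58,277.53

FV = PMT × ((1+r)^n - 1)/r = $58,277.53


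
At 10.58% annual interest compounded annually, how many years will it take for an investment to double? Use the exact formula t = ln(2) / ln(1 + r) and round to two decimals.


Doubling condition: (1 + r)^t = 2
Take ln of both sides: t × ln(1 + r) = ln(2)
t = ln(2) / ln(1 + r)
t = 0.693147 / 0.100569
t = 6.89

t = ln(2) / ln(1 + r) = 6.89 years


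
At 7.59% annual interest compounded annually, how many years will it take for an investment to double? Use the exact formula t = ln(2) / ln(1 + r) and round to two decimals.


Doubling condition: (1 + r)^t = 2
Take ln of both sides: t × ln(1 + r) = ln(2)
t = ln(2) / ln(1 + r)
t = 0.693147 / 0.073158
t = 9.47

t = ln(2) / ln(1 + r) = 9.47 years


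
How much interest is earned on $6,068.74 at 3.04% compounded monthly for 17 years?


Compound interest earned = final amount − principal.
A = P(1 + r/n)^(nt) = $6,068.74 × (1 + 0.0304/12)^(12 × 17) = $10,168.53
Interest = A − P = $10,168.53 − $6,068.74 = $4,099.79

Interest = A - P = $4,099.79


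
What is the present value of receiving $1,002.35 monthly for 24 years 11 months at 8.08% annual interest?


Present value of an ordinary annuity: PV = PMT × (1 − (1 + r)^(−n)) / r
Monthly rate r = 0.0808/12 ≈ 0.00673333, n = 299
PV = $1,002.35 × (1 − (1 + 0.0808/12)^(−299)) / (0.0808/12)
PV = $1,002.35 × 128.546152
PV = $128,848.24

PV = PMT × (1-(1+r)^(-n))/r = $128,848.24


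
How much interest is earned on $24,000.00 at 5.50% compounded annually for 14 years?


Compound interest earned = final amount − principal.
A = P(1 + r/n)^(nt) = $24,000.00 × (1 + 0.055/1)^(1 × 14) = $50,786.20
Interest = A − P = $50,786.20 − $24,000.00 = $26,786.20

Interest = A - P = $26,786.20


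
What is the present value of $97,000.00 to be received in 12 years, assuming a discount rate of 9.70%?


Present value formula: PV = FV / (1 + r)^t
PV = $97,000.00 / (1 + 0.097)^12
PV = $97,000.00 / 3.037243
PV = $31,936.86

PV = FV / (1 + r)^t = $31,936.86


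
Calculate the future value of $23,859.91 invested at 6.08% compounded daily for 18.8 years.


Compound interest formula: A = P(1 + r/n)^(nt)
A = $23,859.91 × (1 + 0.0608/365)^(365 × 18.8)
Growth factor: (1 + 0.0608/365)^6862 = 3.1359897
A = $23,859.91 × 3.1359897
A = $74,824.43

A = P(1 + r/n)^(nt) = $74,824.43


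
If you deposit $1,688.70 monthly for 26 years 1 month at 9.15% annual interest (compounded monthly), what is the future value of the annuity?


Future value of an ordinary annuity: FV = PMT × ((1 + r)^n − 1) / r
Monthly rate r = 0.0915/12 = 0.007625, n = 313
FV = $1,688.70 × ((1 + 0.0915/12)^313 − 1) / (0.0915/12)
FV = $1,688.70 × 1282.452485
FV = $2,165,677.51

FV = PMT × ((1+r)^n - 1)/r = $2,165,677.51


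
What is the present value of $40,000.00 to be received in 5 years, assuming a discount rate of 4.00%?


Present value formula: PV = FV / (1 + r)^t
PV = $40,000.00 / (1 + 0.04)^5
PV = $40,000.00 / 1.216653
PV = $32,877.08

PV = FV / (1 + r)^t = $32,877.08


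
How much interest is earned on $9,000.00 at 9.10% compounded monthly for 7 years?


Compound interest earned = final amount − principal.
A = P(1 + r/n)^(nt) = $9,000.00 × (1 + 0.091/12)^(12 × 7) = $16,976.35
Interest = A − P = $16,976.35 − $9,000.00 = $7,976.35

Interest = A - P = $7,976.35


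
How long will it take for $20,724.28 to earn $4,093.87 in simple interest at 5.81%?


Rearrange the simple interest formula for t:
I = P × r × t  ⇒  t = I / (P × r)
t = $4,093.87 / ($20,724.28 × 0.0581)
t = 3.4

t = I/(P×r) = 3.4 years


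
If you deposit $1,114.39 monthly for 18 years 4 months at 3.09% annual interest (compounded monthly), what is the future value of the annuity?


Future value of an ordinary annuity: FV = PMT × ((1 + r)^n − 1) / r
Monthly rate r = 0.0309/12 = 0.002575, n = 220
FV = $1,114.39 × ((1 + 0.0309/12)^220 − 1) / (0.0309/12)
FV = $1,114.39 × 295.458793
FV = $329,256.32

FV = PMT × ((1+r)^n - 1)/r = $329,256.32


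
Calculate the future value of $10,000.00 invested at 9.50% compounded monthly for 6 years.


Compound interest formula: A = P(1 + r/n)^(nt)
A = $10,000.00 × (1 + 0.095/12)^(12 × 6)
Growth factor: (1 + 0.095/12)^72 = 1.764303
A = $10,000.00 × 1.764303
A = $17,643.03

A = P(1 + r/n)^(nt) = $17,643.03


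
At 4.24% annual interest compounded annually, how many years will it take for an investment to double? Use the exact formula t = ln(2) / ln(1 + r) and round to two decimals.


Doubling condition: (1 + r)^t = 2
Take ln of both sides: t × ln(1 + r) = ln(2)
t = ln(2) / ln(1 + r)
t = 0.693147 / 0.041526
t = 16.69

t = ln(2) / ln(1 + r) = 16.69 years


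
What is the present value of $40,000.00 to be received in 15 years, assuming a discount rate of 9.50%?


Present value formula: PV = FV / (1 + r)^t
PV = $40,000.00 / (1 + 0.095)^15
PV = $40,000.00 / 3.901322
PV = $10,252.93

PV = FV / (1 + r)^t = $10,252.93


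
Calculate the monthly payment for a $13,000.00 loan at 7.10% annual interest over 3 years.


Loan payment formula: PMT = PV × r / (1 − (1 + r)^(−n))
Monthly rate r = 0.071/12 ≈ 0.00591667, n = 36 months
Denominator: 1 − (1 + 0.071/12)^(−36) = 0.191336
PMT = $13,000.00 × (0.071/12) / 0.191336
PMT = $402.00 per month

PMT = PV × r / (1-(1+r)^(-n)) = $402.00/month


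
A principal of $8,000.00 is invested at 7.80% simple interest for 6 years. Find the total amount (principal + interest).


Total amount formula: A = P(1 + rt) = P + P·r·t
Interest: I = P × r × t = $8,000.00 × 0.078 × 6 = $3,744.00
A = P + I = $8,000.00 + $3,744.00 = $11,744.00

A = P + I = P(1 + rt) = $11,744.00


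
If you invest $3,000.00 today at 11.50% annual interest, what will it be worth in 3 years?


Future value formula: FV = PV × (1 + r)^t
FV = $3,000.00 × (1 + 0.115)^3
FV = $3,000.00 × 1.386196
FV = $4,158.59

FV = PV × (1 + r)^t = $4,158.59


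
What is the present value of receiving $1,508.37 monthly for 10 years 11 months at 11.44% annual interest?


Present value of an ordinary annuity: PV = PMT × (1 − (1 + r)^(−n)) / r
Monthly rate r = 0.1144/12 ≈ 0.00953333, n = 131
PV = $1,508.37 × (1 − (1 + 0.1144/12)^(−131)) / (0.1144/12)
PV = $1,508.37 × 74.629572
PV = $112,569.01

PV = PMT × (1-(1+r)^(-n))/r = $112,569.01


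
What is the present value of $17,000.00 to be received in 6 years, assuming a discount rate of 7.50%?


Present value formula: PV = FV / (1 + r)^t
PV = $17,000.00 / (1 + 0.075)^6
PV = $17,000.00 / 1.5433015
PV = $11,015.35

PV = FV / (1 + r)^t = $11,015.35


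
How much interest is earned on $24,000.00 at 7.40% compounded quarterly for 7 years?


Compound interest earned = final amount − principal.
A = P(1 + r/n)^(nt) = $24,000.00 × (1 + 0.074/4)^(4 × 7) = $40,097.77
Interest = A − P = $40,097.77 − $24,000.00 = $16,097.77

Interest = A - P = $16,097.77


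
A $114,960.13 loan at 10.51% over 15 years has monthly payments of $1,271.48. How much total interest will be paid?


Total paid over the life of the loan = PMT × n.
Total paid = $1,271.48 × 180 = $228,866.40
Total interest = total paid − principal = $228,866.40 − $114,960.13 = $113,906.27

Total interest = (PMT × n) - PV = $113,906.27


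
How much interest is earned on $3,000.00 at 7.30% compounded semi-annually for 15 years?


Compound interest earned = final amount − principal.
A = P(1 + r/n)^(nt) = $3,000.00 × (1 + 0.073/2)^(2 × 15) = $8,794.28
Interest = A − P = $8,794.28 − $3,000.00 = $5,794.28

Interest = A - P = $5,794.28


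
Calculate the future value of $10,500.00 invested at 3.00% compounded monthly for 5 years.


Compound interest formula: A = P(1 + r/n)^(nt)
A = $10,500.00 × (1 + 0.03/12)^(12 × 5)
Growth factor: (1 + 0.03/12)^60 = 1.161617
A = $10,500.00 × 1.161617
A = $12,196.98

A = P(1 + r/n)^(nt) = $12,196.98


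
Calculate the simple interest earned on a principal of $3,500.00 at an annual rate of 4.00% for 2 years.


Simple interest formula: I = P × r × t
I = $3,500.00 × 0.04 × 2
I = $280.00

I = P × r × t = $280.00


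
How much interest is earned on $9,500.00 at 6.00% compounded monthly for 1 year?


Compound interest earned = final amount − principal.
A = P(1 + r/n)^(nt) = $9,500.00 × (1 + 0.06/12)^(12 × 1) = $10,085.94
Interest = A − P = $10,085.94 − $9,500.00 = $585.94

Interest = A - P = $585.94


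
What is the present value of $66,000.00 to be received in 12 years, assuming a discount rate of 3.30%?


Present value formula: PV = FV / (1 + r)^t
PV = $66,000.00 / (1 + 0.033)^12
PV = $66,000.00 / 1.4763994
PV = $44,703.35

PV = FV / (1 + r)^t = $44,703.35


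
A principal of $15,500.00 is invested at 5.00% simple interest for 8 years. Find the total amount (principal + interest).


Total amount formula: A = P(1 + rt) = P + P·r·t
Interest: I = P × r × t = $15,500.00 × 0.05 × 8 = $6,200.00
A = P + I = $15,500.00 + $6,200.00 = $21,700.00

A = P + I = P(1 + rt) = $21,700.00


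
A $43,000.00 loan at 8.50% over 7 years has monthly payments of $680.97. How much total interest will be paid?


Total paid over the life of the loan = PMT × n.
Total paid = $680.97 × 84 = $57,201.48
Total interest = total paid − principal = $57,201.48 − $43,000.00 = $14,201.48

Total interest = (PMT × n) - PV = $14,201.48


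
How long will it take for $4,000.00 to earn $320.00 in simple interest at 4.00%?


Rearrange the simple interest formula for t:
I = P × r × t  ⇒  t = I / (P × r)
t = $320.00 / ($4,000.00 × 0.04)
t = 2

t = I/(P×r) = 2 years


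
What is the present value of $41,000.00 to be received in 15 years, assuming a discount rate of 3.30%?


Present value formula: PV = FV / (1 + r)^t
PV = $41,000.00 / (1 + 0.033)^15
PV = $41,000.00 / 1.6274394
PV = $25,192.95

PV = FV / (1 + r)^t = $25,192.95


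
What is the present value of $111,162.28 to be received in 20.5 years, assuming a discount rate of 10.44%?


Present value formula: PV = FV / (1 + r)^t
PV = $111,162.28 / (1 + 0.1044)^20.5
PV = $111,162.28 / 7.657573
PV = $14,516.65

PV = FV / (1 + r)^t = $14,516.65


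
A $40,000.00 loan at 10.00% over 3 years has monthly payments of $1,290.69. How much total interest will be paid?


Total paid over the life of the loan = PMT × n.
Total paid = $1,290.69 × 36 = $46,464.84
Total interest = total paid − principal = $46,464.84 − $40,000.00 = $6,464.84

Total interest = (PMT × n) - PV = $6,464.84


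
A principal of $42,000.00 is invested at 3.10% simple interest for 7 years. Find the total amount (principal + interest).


Total amount formula: A = P(1 + rt) = P + P·r·t
Interest: I = P × r × t = $42,000.00 × 0.031 × 7 = $9,114.00
A = P + I = $42,000.00 + $9,114.00 = $51,114.00

A = P + I = P(1 + rt) = $51,114.00


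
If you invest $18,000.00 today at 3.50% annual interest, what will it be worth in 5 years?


Future value formula: FV = PV × (1 + r)^t
FV = $18,000.00 × (1 + 0.035)^5
FV = $18,000.00 × 1.187686
FV = $21,378.35

FV = PV × (1 + r)^t = $21,378.35


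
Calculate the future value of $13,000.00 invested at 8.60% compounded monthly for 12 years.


Compound interest formula: A = P(1 + r/n)^(nt)
A = $13,000.00 × (1 + 0.086/12)^(12 × 12)
Growth factor: (1 + 0.086/12)^144 = 2.796363
A = $13,000.00 × 2.796363
A = $36,352.72

A = P(1 + r/n)^(nt) = $36,352.72


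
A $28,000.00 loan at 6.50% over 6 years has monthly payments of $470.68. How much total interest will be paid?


Total paid over the life of the loan = PMT × n.
Total paid = $470.68 × 72 = $33,888.96
Total interest = total paid − principal = $33,888.96 − $28,000.00 = $5,888.96

Total interest = (PMT × n) - PV = $5,888.96


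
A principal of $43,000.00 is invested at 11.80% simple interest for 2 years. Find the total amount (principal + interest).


Total amount formula: A = P(1 + rt) = P + P·r·t
Interest: I = P × r × t = $43,000.00 × 0.118 × 2 = $10,148.00
A = P + I = $43,000.00 + $10,148.00 = $53,148.00

A = P + I = P(1 + rt) = $53,148.00


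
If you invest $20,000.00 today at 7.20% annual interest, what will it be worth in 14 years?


Future value formula: FV = PV × (1 + r)^t
FV = $20,000.00 × (1 + 0.072)^14
FV = $20,000.00 × 2.646836
FV = $52,936.72

FV = PV × (1 + r)^t = $52,936.72


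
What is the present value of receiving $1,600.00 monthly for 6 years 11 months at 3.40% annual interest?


Present value of an ordinary annuity: PV = PMT × (1 − (1 + r)^(−n)) / r
Monthly rate r = 0.034/12 ≈ 0.00283333, n = 83
PV = $1,600.00 × (1 − (1 + 0.034/12)^(−83)) / (0.034/12)
PV = $1,600.00 × 73.869888
PV = $118,191.82

PV = PMT × (1-(1+r)^(-n))/r = $118,191.82


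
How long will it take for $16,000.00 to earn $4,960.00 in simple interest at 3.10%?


Rearrange the simple interest formula for t:
I = P × r × t  ⇒  t = I / (P × r)
t = $4,960.00 / ($16,000.00 × 0.031)
t = 10

t = I/(P×r) = 10 years


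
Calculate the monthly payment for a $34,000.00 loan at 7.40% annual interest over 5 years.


Loan payment formula: PMT = PV × r / (1 − (1 + r)^(−n))
Monthly rate r = 0.074/12 ≈ 0.00616667, n = 60 months
Denominator: 1 − (1 + 0.074/12)^(−60) = 0.308480
PMT = $34,000.00 × (0.074/12) / 0.308480
PMT = $679.68 per month

PMT = PV × r / (1-(1+r)^(-n)) = $679.68/month


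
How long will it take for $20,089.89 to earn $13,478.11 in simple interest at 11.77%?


Rearrange the simple interest formula for t:
I = P × r × t  ⇒  t = I / (P × r)
t = $13,478.11 / ($20,089.89 × 0.1177)
t = 5.7

t = I/(P×r) = 5.7 years


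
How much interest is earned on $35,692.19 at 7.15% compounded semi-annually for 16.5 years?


Compound interest earned = final amount − principal.
A = P(1 + r/n)^(nt) = $35,692.19 × (1 + 0.0715/2)^(2 × 16.5) = $113,759.14
Interest = A − P = $113,759.14 − $35,692.19 = $78,066.95

Interest = A - P = $78,066.95


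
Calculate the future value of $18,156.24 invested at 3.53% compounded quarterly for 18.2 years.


Compound interest formula: A = P(1 + r/n)^(nt)
A = $18,156.24 × (1 + 0.0353/4)^(4 × 18.2)
Growth factor: (1 + 0.0353/4)^72.8 = 1.8958015
A = $18,156.24 × 1.8958015
A = $34,420.63

A = P(1 + r/n)^(nt) = $34,420.63


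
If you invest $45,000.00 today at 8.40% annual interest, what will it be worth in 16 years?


Future value formula: FV = PV × (1 + r)^t
FV = $45,000.00 × (1 + 0.084)^16
FV = $45,000.00 × 3.6346995
FV = $163,561.48

FV = PV × (1 + r)^t = $163,561.48


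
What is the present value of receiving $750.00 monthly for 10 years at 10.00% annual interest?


Present value of an ordinary annuity: PV = PMT × (1 − (1 + r)^(−n)) / r
Monthly rate r = 0.1/12 ≈ 0.00833333, n = 120
PV = $750.00 × (1 − (1 + 0.1/12)^(−120)) / (0.1/12)
PV = $750.00 × 75.671163
PV = $56,753.37

PV = PMT × (1-(1+r)^(-n))/r = $56,753.37


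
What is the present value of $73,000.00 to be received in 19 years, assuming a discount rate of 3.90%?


Present value formula: PV = FV / (1 + r)^t
PV = $73,000.00 / (1 + 0.039)^19
PV = $73,000.00 / 2.068690
PV = $35,288.03

PV = FV / (1 + r)^t = $35,288.03


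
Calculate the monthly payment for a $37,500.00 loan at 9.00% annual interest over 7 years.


Loan payment formula: PMT = PV × r / (1 − (1 + r)^(−n))
Monthly rate r = 0.09/12 = 0.0075, n = 84 months
Denominator: 1 − (1 + 0.09/12)^(−84) = 0.466155
PMT = $37,500.00 × (0.09/12) / 0.466155
PMT = $603.34 per month

PMT = PV × r / (1-(1+r)^(-n)) = $603.34/month


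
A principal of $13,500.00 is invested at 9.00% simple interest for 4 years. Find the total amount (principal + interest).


Total amount formula: A = P(1 + rt) = P + P·r·t
Interest: I = P × r × t = $13,500.00 × 0.09 × 4 = $4,860.00
A = P + I = $13,500.00 + $4,860.00 = $18,360.00

A = P + I = P(1 + rt) = $18,360.00


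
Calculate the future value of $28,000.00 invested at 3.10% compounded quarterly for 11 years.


Compound interest formula: A = P(1 + r/n)^(nt)
A = $28,000.00 × (1 + 0.031/4)^(4 × 11)
Growth factor: (1 + 0.031/4)^44 = 1.4045057
A = $28,000.00 × 1.4045057
A = $39,326.16

A = P(1 + r/n)^(nt) = $39,326.16


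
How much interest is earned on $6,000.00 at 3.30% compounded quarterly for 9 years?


Compound interest earned = final amount − principal.
A = P(1 + r/n)^(nt) = $6,000.00 × (1 + 0.033/4)^(4 × 9) = $8,065.06
Interest = A − P = $8,065.06 − $6,000.00 = $2,065.06

Interest = A - P = $2,065.06
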